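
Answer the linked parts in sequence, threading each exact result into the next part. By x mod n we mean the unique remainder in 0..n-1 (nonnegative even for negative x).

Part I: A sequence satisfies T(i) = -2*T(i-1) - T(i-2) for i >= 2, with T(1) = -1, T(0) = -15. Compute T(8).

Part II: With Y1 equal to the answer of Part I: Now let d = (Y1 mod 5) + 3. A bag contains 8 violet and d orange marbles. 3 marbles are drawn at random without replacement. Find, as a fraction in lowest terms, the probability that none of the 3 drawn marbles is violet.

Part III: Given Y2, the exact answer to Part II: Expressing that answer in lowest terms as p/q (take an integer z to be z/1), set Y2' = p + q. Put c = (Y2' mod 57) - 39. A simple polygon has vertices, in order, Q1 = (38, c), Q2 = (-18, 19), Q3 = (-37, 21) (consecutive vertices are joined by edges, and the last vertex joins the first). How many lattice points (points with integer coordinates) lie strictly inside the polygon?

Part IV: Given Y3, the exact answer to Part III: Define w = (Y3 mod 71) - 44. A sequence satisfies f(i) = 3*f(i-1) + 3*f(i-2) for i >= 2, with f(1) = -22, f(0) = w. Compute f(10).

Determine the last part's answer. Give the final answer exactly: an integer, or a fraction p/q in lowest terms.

-2098062

Part I: T(2) = -2*(-1) - 1*(-15) = 17; iterating: T(2)=17, T(3)=-33, T(4)=49, T(5)=-65, T(6)=81, T(7)=-97, T(8)=113; answer 113
Part II: Y1 = 113; d = 6; total draws C(14,3) = 364; favorable C(6,3) = 20; P = 5/91; answer 5/91
Part III: Y2 = 5/91; threaded value p + q = 96; c = 0; cross terms: (38*19 - -18*0)=722, (-18*21 - -37*19)=325, (-37*0 - 38*21)=-798; twice the area = |249| = 249; area = 249/2; boundary points = 1 + 1 + 3 = 5; strictly interior points = area - boundary/2 + 1 = 123; answer 123
Part IV: Y3 = 123; w = 8; f(2) = 3*(-22) + 3*(8) = -42; iterating: f(2)=-42, f(3)=-192, f(4)=-702, f(5)=-2682, f(6)=-10152, f(7)=-38502, f(8)=-145962, f(9)=-553392, f(10)=-2098062; answer -2098062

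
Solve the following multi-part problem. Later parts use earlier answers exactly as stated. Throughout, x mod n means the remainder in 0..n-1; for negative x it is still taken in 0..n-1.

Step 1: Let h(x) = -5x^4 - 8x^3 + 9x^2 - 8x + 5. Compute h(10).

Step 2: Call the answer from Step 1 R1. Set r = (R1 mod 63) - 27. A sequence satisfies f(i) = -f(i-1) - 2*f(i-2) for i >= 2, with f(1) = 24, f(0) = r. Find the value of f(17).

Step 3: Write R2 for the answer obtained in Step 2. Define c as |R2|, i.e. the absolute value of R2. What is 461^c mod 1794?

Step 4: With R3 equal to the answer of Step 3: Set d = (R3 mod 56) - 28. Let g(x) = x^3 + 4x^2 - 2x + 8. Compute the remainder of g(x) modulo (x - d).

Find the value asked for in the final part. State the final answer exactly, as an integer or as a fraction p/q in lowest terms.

Step 1: -5*(10)^4 - 8*(10)^3 + 9*(10)^2 - 8*(10)^1 + 5 = (-50000) + (-8000) + (900) + (-80) + (5) = -57175; answer -57175
Step 2: R1 = -57175; r = 2; f(2) = -1*(24) - 2*(2) = -28; iterating: f(2)=-28, f(3)=-20, f(4)=76, f(5)=-36, f(6)=-116, f(7)=188, f(8)=44, f(9)=-420, f(10)=332, f(11)=508, f(12)=-1172, f(13)=156, f(14)=2188, f(15)=-2500, f(16)=-1876, f(17)=6876; answer 6876
Step 3: R2 = 6876; c = 6876; squarings mod 1794: 461^1=461, 461^2=829, 461^4=139, 461^8=1381, 461^16=139, 461^32=1381, 461^64=139, 461^128=1381, 461^256=139, 461^512=1381, 461^1024=139, 461^2048=1381, 461^4096=139; 461^6876 = 461^4 * 461^8 * 461^16 * 461^64 * 461^128 * 461^512 * 461^2048 * 461^4096 = 1 (mod 1794); answer 1
Step 4: R3 = 1; d = -27; remainder = value at the root: 1*(-27)^3 + 4*(-27)^2 - 2*(-27)^1 + 8 = (-19683) + (2916) + (54) + (8) = -16705; answer -16705

-16705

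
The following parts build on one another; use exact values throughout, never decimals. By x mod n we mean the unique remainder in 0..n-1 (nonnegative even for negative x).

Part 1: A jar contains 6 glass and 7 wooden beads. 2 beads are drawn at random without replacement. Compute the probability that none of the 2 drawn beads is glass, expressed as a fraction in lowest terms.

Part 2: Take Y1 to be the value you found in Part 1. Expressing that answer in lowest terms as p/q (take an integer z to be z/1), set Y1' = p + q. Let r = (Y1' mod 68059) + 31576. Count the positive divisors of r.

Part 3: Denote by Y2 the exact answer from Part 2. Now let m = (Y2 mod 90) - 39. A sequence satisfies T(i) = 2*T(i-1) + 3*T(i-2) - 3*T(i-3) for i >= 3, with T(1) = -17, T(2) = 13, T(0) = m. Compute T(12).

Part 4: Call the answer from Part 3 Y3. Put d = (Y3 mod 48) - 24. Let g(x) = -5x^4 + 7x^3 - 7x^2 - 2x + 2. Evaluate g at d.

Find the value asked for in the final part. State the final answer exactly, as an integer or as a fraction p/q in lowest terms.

-5

Part 1: total draws C(13,2) = 78; favorable C(7,2) = 21; P = 7/26; answer 7/26
Part 2: Y1 = 7/26; threaded value p + q = 33; r = 31609; 31609 = 73 * 433; number of divisors = (1+1) * (1+1) = 4; answer 4
Part 3: Y2 = 4; m = -35; T(3) = 2*(13) + 3*(-17) - 3*(-35) = 80; iterating: T(3)=80, T(4)=250, T(5)=701, T(6)=1912, T(7)=5177, T(8)=13987, T(9)=37769, T(10)=101968, T(11)=275282, T(12)=743161; answer 743161
Part 4: Y3 = 743161; d = 1; -5*(1)^4 + 7*(1)^3 - 7*(1)^2 - 2*(1)^1 + 2 = (-5) + (7) + (-7) + (-2) + (2) = -5; answer -5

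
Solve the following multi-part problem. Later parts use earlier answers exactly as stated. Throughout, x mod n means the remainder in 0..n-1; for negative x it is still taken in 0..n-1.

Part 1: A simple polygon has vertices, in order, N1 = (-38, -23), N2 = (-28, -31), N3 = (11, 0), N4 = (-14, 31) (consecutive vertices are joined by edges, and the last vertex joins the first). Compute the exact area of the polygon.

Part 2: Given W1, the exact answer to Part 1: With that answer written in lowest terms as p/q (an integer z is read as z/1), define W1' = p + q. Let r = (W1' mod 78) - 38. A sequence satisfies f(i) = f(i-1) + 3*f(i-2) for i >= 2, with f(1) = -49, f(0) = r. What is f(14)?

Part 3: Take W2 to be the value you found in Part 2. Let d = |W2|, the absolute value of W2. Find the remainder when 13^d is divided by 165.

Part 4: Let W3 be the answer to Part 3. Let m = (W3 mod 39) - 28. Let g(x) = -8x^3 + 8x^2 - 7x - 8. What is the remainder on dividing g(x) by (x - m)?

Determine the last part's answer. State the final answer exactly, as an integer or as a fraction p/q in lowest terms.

-173

Part 1: cross terms: (-38*-31 - -28*-23)=534, (-28*0 - 11*-31)=341, (11*31 - -14*0)=341, (-14*-23 - -38*31)=1500; twice the area = |2716| = 2716; area = 1358; answer 1358
Part 2: W1 = 1358; threaded value p + q = 1359; r = -5; f(2) = 1*(-49) + 3*(-5) = -64; iterating: f(2)=-64, f(3)=-211, f(4)=-403, f(5)=-1036, f(6)=-2245, f(7)=-5353, f(8)=-12088, f(9)=-28147, f(10)=-64411, f(11)=-148852, f(12)=-342085, f(13)=-788641, f(14)=-1814896; answer -1814896
Part 3: W2 = -1814896; d = 1814896; squarings mod 165: 13^1=13, 13^2=4, 13^4=16, 13^8=91, 13^16=31, 13^32=136, 13^64=16, 13^128=91, 13^256=31, 13^512=136, 13^1024=16, 13^2048=91, 13^4096=31, 13^8192=136, 13^16384=16, 13^32768=91, 13^65536=31, 13^131072=136, 13^262144=16, 13^524288=91, 13^1048576=31; 13^1814896 = 13^16 * 13^32 * 13^64 * 13^256 * 13^4096 * 13^8192 * 13^32768 * 13^65536 * 13^131072 * 13^524288 * 13^1048576 = 31 (mod 165); answer 31
Part 4: W3 = 31; m = 3; remainder = value at the root: -8*(3)^3 + 8*(3)^2 - 7*(3)^1 - 8 = (-216) + (72) + (-21) + (-8) = -173; answer -173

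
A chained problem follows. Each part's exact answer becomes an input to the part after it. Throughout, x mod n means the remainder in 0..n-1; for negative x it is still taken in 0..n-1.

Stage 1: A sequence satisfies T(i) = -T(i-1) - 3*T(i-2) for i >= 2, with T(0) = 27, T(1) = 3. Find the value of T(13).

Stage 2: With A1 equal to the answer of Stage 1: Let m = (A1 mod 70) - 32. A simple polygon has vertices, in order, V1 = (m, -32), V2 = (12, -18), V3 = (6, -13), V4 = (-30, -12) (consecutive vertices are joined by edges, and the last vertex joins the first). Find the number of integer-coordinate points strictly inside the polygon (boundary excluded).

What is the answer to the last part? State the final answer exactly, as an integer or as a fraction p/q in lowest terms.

413

Stage 1: T(2) = -1*(3) - 3*(27) = -84; iterating: T(2)=-84, T(3)=75, T(4)=177, T(5)=-402, T(6)=-129, T(7)=1335, T(8)=-948, T(9)=-3057, T(10)=5901, T(11)=3270, T(12)=-20973, T(13)=11163; answer 11163
Stage 2: A1 = 11163; m = 1; cross terms: (1*-18 - 12*-32)=366, (12*-13 - 6*-18)=-48, (6*-12 - -30*-13)=-462, (-30*-32 - 1*-12)=972; twice the area = |828| = 828; area = 414; boundary points = 1 + 1 + 1 + 1 = 4; strictly interior points = area - boundary/2 + 1 = 413; answer 413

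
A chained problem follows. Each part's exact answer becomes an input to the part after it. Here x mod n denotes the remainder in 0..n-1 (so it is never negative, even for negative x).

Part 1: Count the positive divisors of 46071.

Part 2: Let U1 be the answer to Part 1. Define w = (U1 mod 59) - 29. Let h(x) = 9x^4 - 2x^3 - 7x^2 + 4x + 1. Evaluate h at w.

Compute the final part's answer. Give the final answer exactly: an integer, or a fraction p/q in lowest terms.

Part 1: 46071 = 3^2 * 5119; number of divisors = (2+1) * (1+1) = 6; answer 6
Part 2: U1 = 6; w = -23; 9*(-23)^4 - 2*(-23)^3 - 7*(-23)^2 + 4*(-23)^1 + 1 = (2518569) + (24334) + (-3703) + (-92) + (1) = 2539109; answer 2539109

2539109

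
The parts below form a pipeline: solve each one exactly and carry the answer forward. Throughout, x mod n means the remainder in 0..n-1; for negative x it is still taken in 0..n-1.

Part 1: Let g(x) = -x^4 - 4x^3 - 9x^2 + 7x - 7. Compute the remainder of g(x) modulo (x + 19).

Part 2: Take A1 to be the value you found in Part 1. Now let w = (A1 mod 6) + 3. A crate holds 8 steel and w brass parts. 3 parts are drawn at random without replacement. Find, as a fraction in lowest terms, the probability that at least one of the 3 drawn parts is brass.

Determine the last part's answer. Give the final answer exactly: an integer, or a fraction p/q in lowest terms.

57/65

Part 1: remainder = value at the root: -1*(-19)^4 - 4*(-19)^3 - 9*(-19)^2 + 7*(-19)^1 - 7 = (-130321) + (27436) + (-3249) + (-133) + (-7) = -106274; answer -106274
Part 2: A1 = -106274; w = 7; total draws C(15,3) = 455; complement C(8,3) = 56; favorable 455 - 56 = 399; P = 57/65; answer 57/65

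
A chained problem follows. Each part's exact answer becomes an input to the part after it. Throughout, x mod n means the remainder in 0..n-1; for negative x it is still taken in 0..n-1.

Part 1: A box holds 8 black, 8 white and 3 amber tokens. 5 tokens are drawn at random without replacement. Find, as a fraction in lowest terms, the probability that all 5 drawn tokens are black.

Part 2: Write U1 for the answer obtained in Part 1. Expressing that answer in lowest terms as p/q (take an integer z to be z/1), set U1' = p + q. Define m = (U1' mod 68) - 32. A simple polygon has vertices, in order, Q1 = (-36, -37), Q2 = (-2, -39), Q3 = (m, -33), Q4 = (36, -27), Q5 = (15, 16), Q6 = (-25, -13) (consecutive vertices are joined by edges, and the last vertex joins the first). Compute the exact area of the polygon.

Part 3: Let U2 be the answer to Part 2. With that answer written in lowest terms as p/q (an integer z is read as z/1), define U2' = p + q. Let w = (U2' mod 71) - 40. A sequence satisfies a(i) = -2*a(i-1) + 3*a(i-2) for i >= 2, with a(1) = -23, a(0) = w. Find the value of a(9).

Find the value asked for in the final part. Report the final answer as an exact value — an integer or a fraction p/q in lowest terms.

34417

Part 1: total draws C(19,5) = 11628; favorable C(8,5) = 56; P = 14/2907; answer 14/2907
Part 2: U1 = 14/2907; threaded value p + q = 2921; m = 33; cross terms: (-36*-39 - -2*-37)=1330, (-2*-33 - 33*-39)=1353, (33*-27 - 36*-33)=297, (36*16 - 15*-27)=981, (15*-13 - -25*16)=205, (-25*-37 - -36*-13)=457; twice the area = |4623| = 4623; area = 4623/2; answer 4623/2
Part 3: U2 = 4623/2; threaded value p + q = 4625; w = -30; a(2) = -2*(-23) + 3*(-30) = -44; iterating: a(2)=-44, a(3)=19, a(4)=-170, a(5)=397, a(6)=-1304, a(7)=3799, a(8)=-11510, a(9)=34417; answer 34417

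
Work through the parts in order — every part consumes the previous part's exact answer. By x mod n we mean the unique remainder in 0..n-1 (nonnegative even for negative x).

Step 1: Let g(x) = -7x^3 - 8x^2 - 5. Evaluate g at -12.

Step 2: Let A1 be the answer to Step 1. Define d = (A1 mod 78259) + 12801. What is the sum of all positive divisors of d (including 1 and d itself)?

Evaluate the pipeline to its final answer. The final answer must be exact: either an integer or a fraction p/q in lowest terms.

Step 1: -7*(-12)^3 - 8*(-12)^2 - 5 = (12096) + (-1152) + (-5) = 10939; answer 10939
Step 2: A1 = 10939; d = 23740; 23740 = 2^2 * 5 * 1187; sigma = (1 + 2 + 4) * (1 + 5) * (1 + 1187) = 7 * 6 * 1188 = 49896; answer 49896

49896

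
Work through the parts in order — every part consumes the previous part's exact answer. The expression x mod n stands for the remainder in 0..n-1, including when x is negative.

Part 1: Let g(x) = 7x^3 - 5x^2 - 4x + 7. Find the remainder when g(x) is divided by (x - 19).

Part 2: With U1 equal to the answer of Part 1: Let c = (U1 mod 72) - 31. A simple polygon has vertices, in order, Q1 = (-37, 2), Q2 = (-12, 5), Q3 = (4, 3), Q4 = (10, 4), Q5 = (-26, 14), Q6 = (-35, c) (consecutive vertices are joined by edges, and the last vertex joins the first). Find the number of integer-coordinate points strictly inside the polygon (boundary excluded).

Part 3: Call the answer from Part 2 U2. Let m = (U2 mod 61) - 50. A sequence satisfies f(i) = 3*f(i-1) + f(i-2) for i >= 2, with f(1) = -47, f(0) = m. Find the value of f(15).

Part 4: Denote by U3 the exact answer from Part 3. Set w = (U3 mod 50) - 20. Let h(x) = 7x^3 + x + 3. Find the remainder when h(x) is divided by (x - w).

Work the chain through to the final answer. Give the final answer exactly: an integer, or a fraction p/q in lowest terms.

85195

Part 1: remainder = value at the root: 7*(19)^3 - 5*(19)^2 - 4*(19)^1 + 7 = (48013) + (-1805) + (-76) + (7) = 46139; answer 46139
Part 2: U1 = 46139; c = 28; cross terms: (-37*5 - -12*2)=-161, (-12*3 - 4*5)=-56, (4*4 - 10*3)=-14, (10*14 - -26*4)=244, (-26*28 - -35*14)=-238, (-35*2 - -37*28)=966; twice the area = |741| = 741; area = 741/2; boundary points = 1 + 2 + 1 + 2 + 1 + 2 = 9; strictly interior points = area - boundary/2 + 1 = 367; answer 367
Part 3: U2 = 367; m = -49; f(2) = 3*(-47) + 1*(-49) = -190; iterating: f(2)=-190, f(3)=-617, f(4)=-2041, f(5)=-6740, f(6)=-22261, f(7)=-73523, f(8)=-242830, f(9)=-802013, f(10)=-2648869, f(11)=-8748620, f(12)=-28894729, f(13)=-95432807, f(14)=-315193150, f(15)=-1041012257; answer -1041012257
Part 4: U3 = -1041012257; w = 23; remainder = value at the root: 7*(23)^3 + 1*(23)^1 + 3 = (85169) + (23) + (3) = 85195; answer 85195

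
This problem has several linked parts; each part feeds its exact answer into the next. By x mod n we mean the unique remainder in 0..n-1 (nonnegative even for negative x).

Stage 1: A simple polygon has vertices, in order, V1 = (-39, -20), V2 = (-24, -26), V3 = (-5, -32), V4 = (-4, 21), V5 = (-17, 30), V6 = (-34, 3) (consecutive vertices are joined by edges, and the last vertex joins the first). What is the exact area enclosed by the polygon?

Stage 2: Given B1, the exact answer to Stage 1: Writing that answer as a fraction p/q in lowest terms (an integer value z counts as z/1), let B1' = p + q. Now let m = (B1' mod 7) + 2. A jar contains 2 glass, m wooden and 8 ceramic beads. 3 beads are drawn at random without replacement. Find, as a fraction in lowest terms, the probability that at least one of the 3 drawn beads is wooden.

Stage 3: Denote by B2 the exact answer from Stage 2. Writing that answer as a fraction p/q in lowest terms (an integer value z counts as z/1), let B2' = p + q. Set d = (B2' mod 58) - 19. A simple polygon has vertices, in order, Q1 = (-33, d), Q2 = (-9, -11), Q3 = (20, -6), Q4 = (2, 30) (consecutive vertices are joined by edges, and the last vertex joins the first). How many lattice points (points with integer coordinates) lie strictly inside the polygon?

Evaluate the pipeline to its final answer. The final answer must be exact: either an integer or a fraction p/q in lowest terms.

Stage 1: cross terms: (-39*-26 - -24*-20)=534, (-24*-32 - -5*-26)=638, (-5*21 - -4*-32)=-233, (-4*30 - -17*21)=237, (-17*3 - -34*30)=969, (-34*-20 - -39*3)=797; twice the area = |2942| = 2942; area = 1471; answer 1471
Stage 2: B1 = 1471; threaded value p + q = 1472; m = 4; total draws C(14,3) = 364; complement C(10,3) = 120; favorable 364 - 120 = 244; P = 61/91; answer 61/91
Stage 3: B2 = 61/91; threaded value p + q = 152; d = 17; cross terms: (-33*-11 - -9*17)=516, (-9*-6 - 20*-11)=274, (20*30 - 2*-6)=612, (2*17 - -33*30)=1024; twice the area = |2426| = 2426; area = 1213; boundary points = 4 + 1 + 18 + 1 = 24; strictly interior points = area - boundary/2 + 1 = 1202; answer 1202

1202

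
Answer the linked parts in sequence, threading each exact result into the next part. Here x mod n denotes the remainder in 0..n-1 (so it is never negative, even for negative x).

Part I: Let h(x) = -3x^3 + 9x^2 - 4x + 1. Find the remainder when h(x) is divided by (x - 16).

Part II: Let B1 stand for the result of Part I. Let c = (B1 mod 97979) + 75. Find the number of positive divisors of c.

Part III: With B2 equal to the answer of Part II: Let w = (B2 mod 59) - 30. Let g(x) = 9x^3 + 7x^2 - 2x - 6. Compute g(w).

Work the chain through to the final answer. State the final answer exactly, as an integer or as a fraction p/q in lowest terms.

Part I: remainder = value at the root: -3*(16)^3 + 9*(16)^2 - 4*(16)^1 + 1 = (-12288) + (2304) + (-64) + (1) = -10047; answer -10047
Part II: B1 = -10047; c = 88007; 88007 is prime, so its only divisors are 1 and 88007; count = 2; answer 2
Part III: B2 = 2; w = -28; 9*(-28)^3 + 7*(-28)^2 - 2*(-28)^1 - 6 = (-197568) + (5488) + (56) + (-6) = -192030; answer -192030

-192030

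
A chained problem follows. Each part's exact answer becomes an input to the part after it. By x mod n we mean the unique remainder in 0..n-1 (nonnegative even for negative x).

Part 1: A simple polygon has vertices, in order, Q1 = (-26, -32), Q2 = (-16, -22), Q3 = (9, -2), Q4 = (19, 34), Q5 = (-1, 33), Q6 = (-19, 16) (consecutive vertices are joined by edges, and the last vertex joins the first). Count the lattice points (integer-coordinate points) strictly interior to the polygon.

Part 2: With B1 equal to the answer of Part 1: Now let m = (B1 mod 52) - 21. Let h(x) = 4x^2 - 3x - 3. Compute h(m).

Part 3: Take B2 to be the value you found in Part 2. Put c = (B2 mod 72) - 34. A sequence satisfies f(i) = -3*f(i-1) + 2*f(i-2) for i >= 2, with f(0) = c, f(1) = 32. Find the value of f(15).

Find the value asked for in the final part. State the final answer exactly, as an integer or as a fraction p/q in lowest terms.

1716854668

Part 1: cross terms: (-26*-22 - -16*-32)=60, (-16*-2 - 9*-22)=230, (9*34 - 19*-2)=344, (19*33 - -1*34)=661, (-1*16 - -19*33)=611, (-19*-32 - -26*16)=1024; twice the area = |2930| = 2930; area = 1465; boundary points = 10 + 5 + 2 + 1 + 1 + 1 = 20; strictly interior points = area - boundary/2 + 1 = 1456; answer 1456
Part 2: B1 = 1456; m = -21; 4*(-21)^2 - 3*(-21)^1 - 3 = (1764) + (63) + (-3) = 1824; answer 1824
Part 3: B2 = 1824; c = -10; f(2) = -3*(32) + 2*(-10) = -116; iterating: f(2)=-116, f(3)=412, f(4)=-1468, f(5)=5228, f(6)=-18620, f(7)=66316, f(8)=-236188, f(9)=841196, f(10)=-2995964, f(11)=10670284, f(12)=-38002780, f(13)=135348908, f(14)=-482052284, f(15)=1716854668; answer 1716854668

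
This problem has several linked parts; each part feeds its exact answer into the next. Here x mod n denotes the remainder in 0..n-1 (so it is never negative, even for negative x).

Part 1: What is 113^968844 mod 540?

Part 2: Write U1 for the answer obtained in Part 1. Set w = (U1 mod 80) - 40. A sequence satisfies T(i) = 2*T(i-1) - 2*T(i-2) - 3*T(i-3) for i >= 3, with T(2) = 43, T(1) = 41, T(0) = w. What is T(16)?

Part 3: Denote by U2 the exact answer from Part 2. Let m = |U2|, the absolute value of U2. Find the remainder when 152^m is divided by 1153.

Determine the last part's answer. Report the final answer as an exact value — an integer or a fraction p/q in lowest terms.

Part 1: squarings mod 540: 113^1=113, 113^2=349, 113^4=301, 113^8=421, 113^16=121, 113^32=61, 113^64=481, 113^128=241, 113^256=301, 113^512=421, 113^1024=121, 113^2048=61, 113^4096=481, 113^8192=241, 113^16384=301, 113^32768=421, 113^65536=121, 113^131072=61, 113^262144=481, 113^524288=241; 113^968844 = 113^4 * 113^8 * 113^128 * 113^2048 * 113^16384 * 113^32768 * 113^131072 * 113^262144 * 113^524288 = 361 (mod 540); answer 361
Part 2: U1 = 361; w = 1; T(3) = 2*(43) - 2*(41) - 3*(1) = 1; iterating: T(3)=1, T(4)=-207, T(5)=-545, T(6)=-679, T(7)=353, T(8)=3699, T(9)=8729, T(10)=9001, T(11)=-10553, T(12)=-65295, T(13)=-136487, T(14)=-110725, T(15)=247409, T(16)=1125729; answer 1125729
Part 3: U2 = 1125729; m = 1125729; squarings mod 1153: 152^1=152, 152^2=44, 152^4=783, 152^8=846, 152^16=856, 152^32=581, 152^64=885, 152^128=338, 152^256=97, 152^512=185, 152^1024=788, 152^2048=630, 152^4096=268, 152^8192=338, 152^16384=97, 152^32768=185, 152^65536=788, 152^131072=630, 152^262144=268, 152^524288=338, 152^1048576=97; 152^1125729 = 152^1 * 152^32 * 152^64 * 152^256 * 152^1024 * 152^2048 * 152^8192 * 152^65536 * 152^1048576 = 458 (mod 1153); answer 458

458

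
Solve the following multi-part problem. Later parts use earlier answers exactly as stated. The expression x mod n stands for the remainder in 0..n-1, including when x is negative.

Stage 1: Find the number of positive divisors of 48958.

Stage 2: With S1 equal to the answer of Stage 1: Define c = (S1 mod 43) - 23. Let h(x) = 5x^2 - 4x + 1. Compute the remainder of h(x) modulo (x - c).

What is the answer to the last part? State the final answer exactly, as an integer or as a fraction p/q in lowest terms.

Stage 1: 48958 = 2 * 7 * 13 * 269; number of divisors = (1+1) * (1+1) * (1+1) * (1+1) = 16; answer 16
Stage 2: S1 = 16; c = -7; remainder = value at the root: 5*(-7)^2 - 4*(-7)^1 + 1 = (245) + (28) + (1) = 274; answer 274

274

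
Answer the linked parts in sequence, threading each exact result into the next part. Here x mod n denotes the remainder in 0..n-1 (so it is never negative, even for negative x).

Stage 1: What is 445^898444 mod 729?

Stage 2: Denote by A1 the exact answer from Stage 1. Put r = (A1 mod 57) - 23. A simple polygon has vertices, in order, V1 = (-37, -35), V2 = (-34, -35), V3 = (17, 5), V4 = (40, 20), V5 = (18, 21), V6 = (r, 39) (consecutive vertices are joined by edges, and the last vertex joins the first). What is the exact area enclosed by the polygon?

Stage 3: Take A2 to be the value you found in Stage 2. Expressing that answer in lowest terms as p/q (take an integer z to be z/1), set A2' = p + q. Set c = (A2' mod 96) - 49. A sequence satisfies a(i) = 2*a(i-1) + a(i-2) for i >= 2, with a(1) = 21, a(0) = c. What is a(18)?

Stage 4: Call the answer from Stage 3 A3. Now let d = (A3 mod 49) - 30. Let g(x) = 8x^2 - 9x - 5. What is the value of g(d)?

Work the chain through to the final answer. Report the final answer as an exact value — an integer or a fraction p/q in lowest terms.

Stage 1: squarings mod 729: 445^1=445, 445^2=466, 445^4=643, 445^8=106, 445^16=301, 445^32=205, 445^64=472, 445^128=439, 445^256=265, 445^512=241, 445^1024=490, 445^2048=259, 445^4096=13, 445^8192=169, 445^16384=130, 445^32768=133, 445^65536=193, 445^131072=70, 445^262144=526, 445^524288=385; 445^898444 = 445^4 * 445^8 * 445^128 * 445^256 * 445^1024 * 445^4096 * 445^8192 * 445^32768 * 445^65536 * 445^262144 * 445^524288 = 580 (mod 729); answer 580
Stage 2: A1 = 580; r = -13; cross terms: (-37*-35 - -34*-35)=105, (-34*5 - 17*-35)=425, (17*20 - 40*5)=140, (40*21 - 18*20)=480, (18*39 - -13*21)=975, (-13*-35 - -37*39)=1898; twice the area = |4023| = 4023; area = 4023/2; answer 4023/2
Stage 3: A2 = 4023/2; threaded value p + q = 4025; c = 40; a(2) = 2*(21) + 1*(40) = 82; iterating: a(2)=82, a(3)=185, a(4)=452, a(5)=1089, a(6)=2630, a(7)=6349, a(8)=15328, a(9)=37005, a(10)=89338, a(11)=215681, a(12)=520700, a(13)=1257081, a(14)=3034862, a(15)=7326805, a(16)=17688472, a(17)=42703749, a(18)=103095970; answer 103095970
Stage 4: A3 = 103095970; d = -11; 8*(-11)^2 - 9*(-11)^1 - 5 = (968) + (99) + (-5) = 1062; answer 1062

1062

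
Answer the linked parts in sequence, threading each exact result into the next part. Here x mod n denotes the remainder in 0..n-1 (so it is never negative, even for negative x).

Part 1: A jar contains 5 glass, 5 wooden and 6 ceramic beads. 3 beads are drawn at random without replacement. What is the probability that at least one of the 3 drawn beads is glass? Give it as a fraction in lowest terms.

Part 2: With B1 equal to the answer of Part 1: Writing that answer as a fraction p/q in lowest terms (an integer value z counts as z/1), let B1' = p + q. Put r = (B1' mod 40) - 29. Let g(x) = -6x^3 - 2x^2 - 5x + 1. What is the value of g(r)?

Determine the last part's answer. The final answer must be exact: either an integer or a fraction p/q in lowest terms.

Part 1: total draws C(16,3) = 560; complement C(11,3) = 165; favorable 560 - 165 = 395; P = 79/112; answer 79/112
Part 2: B1 = 79/112; threaded value p + q = 191; r = 2; -6*(2)^3 - 2*(2)^2 - 5*(2)^1 + 1 = (-48) + (-8) + (-10) + (1) = -65; answer -65

-65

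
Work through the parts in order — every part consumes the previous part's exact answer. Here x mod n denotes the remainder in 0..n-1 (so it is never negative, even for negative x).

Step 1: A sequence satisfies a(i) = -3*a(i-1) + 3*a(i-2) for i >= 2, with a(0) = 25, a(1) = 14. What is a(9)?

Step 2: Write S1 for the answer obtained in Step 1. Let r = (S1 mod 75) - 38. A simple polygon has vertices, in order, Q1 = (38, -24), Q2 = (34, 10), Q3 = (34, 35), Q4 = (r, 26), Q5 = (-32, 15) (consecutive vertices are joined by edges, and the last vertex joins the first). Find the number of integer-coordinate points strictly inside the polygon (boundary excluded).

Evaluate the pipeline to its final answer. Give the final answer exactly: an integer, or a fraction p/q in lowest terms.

2105

Step 1: a(2) = -3*(14) + 3*(25) = 33; iterating: a(2)=33, a(3)=-57, a(4)=270, a(5)=-981, a(6)=3753, a(7)=-14202, a(8)=53865, a(9)=-204201; answer -204201
Step 2: S1 = -204201; r = -14; cross terms: (38*10 - 34*-24)=1196, (34*35 - 34*10)=850, (34*26 - -14*35)=1374, (-14*15 - -32*26)=622, (-32*-24 - 38*15)=198; twice the area = |4240| = 4240; area = 2120; boundary points = 2 + 25 + 3 + 1 + 1 = 32; strictly interior points = area - boundary/2 + 1 = 2105; answer 2105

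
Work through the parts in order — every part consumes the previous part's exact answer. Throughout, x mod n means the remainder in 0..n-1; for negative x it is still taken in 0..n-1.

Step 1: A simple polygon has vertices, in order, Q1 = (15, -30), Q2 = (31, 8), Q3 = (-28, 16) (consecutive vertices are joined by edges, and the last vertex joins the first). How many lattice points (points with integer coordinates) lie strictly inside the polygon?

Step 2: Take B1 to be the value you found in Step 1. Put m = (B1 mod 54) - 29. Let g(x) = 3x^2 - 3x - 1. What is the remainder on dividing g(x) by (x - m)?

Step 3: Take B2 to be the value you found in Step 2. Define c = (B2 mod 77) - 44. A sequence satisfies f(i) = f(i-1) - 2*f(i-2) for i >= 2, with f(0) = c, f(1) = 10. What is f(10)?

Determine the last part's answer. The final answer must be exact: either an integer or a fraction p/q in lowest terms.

Step 1: cross terms: (15*8 - 31*-30)=1050, (31*16 - -28*8)=720, (-28*-30 - 15*16)=600; twice the area = |2370| = 2370; area = 1185; boundary points = 2 + 1 + 1 = 4; strictly interior points = area - boundary/2 + 1 = 1184; answer 1184
Step 2: B1 = 1184; m = 21; remainder = value at the root: 3*(21)^2 - 3*(21)^1 - 1 = (1323) + (-63) + (-1) = 1259; answer 1259
Step 3: B2 = 1259; c = -17; f(2) = 1*(10) - 2*(-17) = 44; iterating: f(2)=44, f(3)=24, f(4)=-64, f(5)=-112, f(6)=16, f(7)=240, f(8)=208, f(9)=-272, f(10)=-688; answer -688

-688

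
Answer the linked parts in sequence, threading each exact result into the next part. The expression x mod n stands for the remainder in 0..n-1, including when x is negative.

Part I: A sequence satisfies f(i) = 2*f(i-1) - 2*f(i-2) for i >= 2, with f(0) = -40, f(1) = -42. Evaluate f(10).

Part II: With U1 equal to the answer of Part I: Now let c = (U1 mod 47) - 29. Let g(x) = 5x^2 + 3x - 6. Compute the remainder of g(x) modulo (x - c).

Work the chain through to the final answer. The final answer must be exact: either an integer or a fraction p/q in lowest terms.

Part I: f(2) = 2*(-42) - 2*(-40) = -4; iterating: f(2)=-4, f(3)=76, f(4)=160, f(5)=168, f(6)=16, f(7)=-304, f(8)=-640, f(9)=-672, f(10)=-64; answer -64
Part II: U1 = -64; c = 1; remainder = value at the root: 5*(1)^2 + 3*(1)^1 - 6 = (5) + (3) + (-6) = 2; answer 2

2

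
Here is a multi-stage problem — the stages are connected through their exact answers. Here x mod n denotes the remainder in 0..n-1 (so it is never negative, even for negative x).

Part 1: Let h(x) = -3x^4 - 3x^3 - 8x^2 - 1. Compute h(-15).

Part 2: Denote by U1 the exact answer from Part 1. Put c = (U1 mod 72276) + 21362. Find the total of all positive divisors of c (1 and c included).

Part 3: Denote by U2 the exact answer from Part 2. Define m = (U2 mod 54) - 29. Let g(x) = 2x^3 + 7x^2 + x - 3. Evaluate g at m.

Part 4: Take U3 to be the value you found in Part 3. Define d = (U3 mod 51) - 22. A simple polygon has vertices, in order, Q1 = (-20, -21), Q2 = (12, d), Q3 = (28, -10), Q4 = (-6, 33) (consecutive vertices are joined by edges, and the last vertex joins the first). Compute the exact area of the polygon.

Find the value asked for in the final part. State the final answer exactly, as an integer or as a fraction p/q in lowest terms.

Part 1: -3*(-15)^4 - 3*(-15)^3 - 8*(-15)^2 - 1 = (-151875) + (10125) + (-1800) + (-1) = -143551; answer -143551
Part 2: U1 = -143551; c = 22363; 22363 = 11 * 19 * 107; sigma = (1 + 11) * (1 + 19) * (1 + 107) = 12 * 20 * 108 = 25920; answer 25920
Part 3: U2 = 25920; m = -29; 2*(-29)^3 + 7*(-29)^2 + 1*(-29)^1 - 3 = (-48778) + (5887) + (-29) + (-3) = -42923; answer -42923
Part 4: U3 = -42923; d = -3; cross terms: (-20*-3 - 12*-21)=312, (12*-10 - 28*-3)=-36, (28*33 - -6*-10)=864, (-6*-21 - -20*33)=786; twice the area = |1926| = 1926; area = 963; answer 963

963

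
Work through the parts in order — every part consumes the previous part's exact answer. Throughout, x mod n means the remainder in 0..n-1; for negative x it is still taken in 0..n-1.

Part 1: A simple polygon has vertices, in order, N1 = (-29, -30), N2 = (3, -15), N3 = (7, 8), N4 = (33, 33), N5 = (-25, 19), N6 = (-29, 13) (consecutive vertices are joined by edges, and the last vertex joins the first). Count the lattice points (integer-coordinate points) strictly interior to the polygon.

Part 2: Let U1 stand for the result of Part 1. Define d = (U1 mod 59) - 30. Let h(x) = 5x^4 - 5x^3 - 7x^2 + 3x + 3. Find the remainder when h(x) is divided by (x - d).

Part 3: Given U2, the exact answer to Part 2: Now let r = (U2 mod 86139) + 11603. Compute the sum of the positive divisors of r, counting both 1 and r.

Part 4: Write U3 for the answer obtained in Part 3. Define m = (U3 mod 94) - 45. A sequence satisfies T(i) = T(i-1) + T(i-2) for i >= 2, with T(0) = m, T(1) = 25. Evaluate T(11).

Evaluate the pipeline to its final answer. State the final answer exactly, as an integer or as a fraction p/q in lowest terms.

1950

Part 1: cross terms: (-29*-15 - 3*-30)=525, (3*8 - 7*-15)=129, (7*33 - 33*8)=-33, (33*19 - -25*33)=1452, (-25*13 - -29*19)=226, (-29*-30 - -29*13)=1247; twice the area = |3546| = 3546; area = 1773; boundary points = 1 + 1 + 1 + 2 + 2 + 43 = 50; strictly interior points = area - boundary/2 + 1 = 1749; answer 1749
Part 2: U1 = 1749; d = 8; remainder = value at the root: 5*(8)^4 - 5*(8)^3 - 7*(8)^2 + 3*(8)^1 + 3 = (20480) + (-2560) + (-448) + (24) + (3) = 17499; answer 17499
Part 3: U2 = 17499; r = 29102; 29102 = 2 * 14551; sigma = (1 + 2) * (1 + 14551) = 3 * 14552 = 43656; answer 43656
Part 4: U3 = 43656; m = -5; T(2) = 1*(25) + 1*(-5) = 20; iterating: T(2)=20, T(3)=45, T(4)=65, T(5)=110, T(6)=175, T(7)=285, T(8)=460, T(9)=745, T(10)=1205, T(11)=1950; answer 1950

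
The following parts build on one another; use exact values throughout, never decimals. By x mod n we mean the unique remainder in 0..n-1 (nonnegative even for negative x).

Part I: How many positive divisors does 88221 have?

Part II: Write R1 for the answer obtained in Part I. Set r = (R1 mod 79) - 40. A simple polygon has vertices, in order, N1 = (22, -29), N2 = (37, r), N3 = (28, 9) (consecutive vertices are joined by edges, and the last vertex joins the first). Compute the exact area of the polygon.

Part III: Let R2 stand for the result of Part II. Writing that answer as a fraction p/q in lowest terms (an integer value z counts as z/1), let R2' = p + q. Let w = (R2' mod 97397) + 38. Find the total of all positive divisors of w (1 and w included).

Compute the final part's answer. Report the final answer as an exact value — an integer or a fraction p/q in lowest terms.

494

Part I: 88221 = 3 * 7 * 4201; number of divisors = (1+1) * (1+1) * (1+1) = 8; answer 8
Part II: R1 = 8; r = -32; cross terms: (22*-32 - 37*-29)=369, (37*9 - 28*-32)=1229, (28*-29 - 22*9)=-1010; twice the area = |588| = 588; area = 294; answer 294
Part III: R2 = 294; threaded value p + q = 295; w = 333; 333 = 3^2 * 37; sigma = (1 + 3 + 9) * (1 + 37) = 13 * 38 = 494; answer 494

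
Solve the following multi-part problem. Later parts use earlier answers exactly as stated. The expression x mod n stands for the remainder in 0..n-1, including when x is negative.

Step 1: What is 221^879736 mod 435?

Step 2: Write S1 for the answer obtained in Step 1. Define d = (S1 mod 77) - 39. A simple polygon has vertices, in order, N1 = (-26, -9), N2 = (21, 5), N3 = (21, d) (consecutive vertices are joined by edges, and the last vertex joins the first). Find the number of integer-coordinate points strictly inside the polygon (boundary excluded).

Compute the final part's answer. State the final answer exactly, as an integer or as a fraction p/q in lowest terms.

253

Step 1: squarings mod 435: 221^1=221, 221^2=121, 221^4=286, 221^8=16, 221^16=256, 221^32=286, 221^64=16, 221^128=256, 221^256=286, 221^512=16, 221^1024=256, 221^2048=286, 221^4096=16, 221^8192=256, 221^16384=286, 221^32768=16, 221^65536=256, 221^131072=286, 221^262144=16, 221^524288=256; 221^879736 = 221^8 * 221^16 * 221^32 * 221^64 * 221^1024 * 221^2048 * 221^8192 * 221^16384 * 221^65536 * 221^262144 * 221^524288 = 286 (mod 435); answer 286
Step 2: S1 = 286; d = 16; cross terms: (-26*5 - 21*-9)=59, (21*16 - 21*5)=231, (21*-9 - -26*16)=227; twice the area = |517| = 517; area = 517/2; boundary points = 1 + 11 + 1 = 13; strictly interior points = area - boundary/2 + 1 = 253; answer 253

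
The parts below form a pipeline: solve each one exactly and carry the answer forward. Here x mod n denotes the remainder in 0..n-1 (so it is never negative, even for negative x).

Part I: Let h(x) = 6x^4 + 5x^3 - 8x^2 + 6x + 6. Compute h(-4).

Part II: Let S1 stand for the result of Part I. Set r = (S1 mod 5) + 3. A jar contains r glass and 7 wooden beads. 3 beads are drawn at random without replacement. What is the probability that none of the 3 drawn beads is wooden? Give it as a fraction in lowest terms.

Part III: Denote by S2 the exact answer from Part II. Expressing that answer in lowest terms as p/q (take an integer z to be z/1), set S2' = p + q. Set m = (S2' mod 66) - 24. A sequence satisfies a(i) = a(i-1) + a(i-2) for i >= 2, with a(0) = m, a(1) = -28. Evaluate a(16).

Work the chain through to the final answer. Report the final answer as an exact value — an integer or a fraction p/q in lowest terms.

Part I: 6*(-4)^4 + 5*(-4)^3 - 8*(-4)^2 + 6*(-4)^1 + 6 = (1536) + (-320) + (-128) + (-24) + (6) = 1070; answer 1070
Part II: S1 = 1070; r = 3; total draws C(10,3) = 120; favorable C(3,3) = 1; P = 1/120; answer 1/120
Part III: S2 = 1/120; threaded value p + q = 121; m = 31; a(2) = 1*(-28) + 1*(31) = 3; iterating: a(2)=3, a(3)=-25, a(4)=-22, a(5)=-47, a(6)=-69, a(7)=-116, a(8)=-185, a(9)=-301, a(10)=-486, a(11)=-787, a(12)=-1273, a(13)=-2060, a(14)=-3333, a(15)=-5393, a(16)=-8726; answer -8726

-8726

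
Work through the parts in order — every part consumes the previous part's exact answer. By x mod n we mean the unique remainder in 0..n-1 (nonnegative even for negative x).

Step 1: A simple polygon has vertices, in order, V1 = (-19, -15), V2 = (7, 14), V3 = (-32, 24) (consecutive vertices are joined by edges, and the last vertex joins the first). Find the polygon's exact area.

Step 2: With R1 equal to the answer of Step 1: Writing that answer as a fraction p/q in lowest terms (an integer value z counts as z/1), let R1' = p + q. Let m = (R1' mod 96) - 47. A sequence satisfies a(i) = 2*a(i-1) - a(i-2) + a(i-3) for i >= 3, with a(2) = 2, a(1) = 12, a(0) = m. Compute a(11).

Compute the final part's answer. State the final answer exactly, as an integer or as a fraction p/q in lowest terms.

Step 1: cross terms: (-19*14 - 7*-15)=-161, (7*24 - -32*14)=616, (-32*-15 - -19*24)=936; twice the area = |1391| = 1391; area = 1391/2; answer 1391/2
Step 2: R1 = 1391/2; threaded value p + q = 1393; m = 2; a(3) = 2*(2) - 1*(12) + 1*(2) = -6; iterating: a(3)=-6, a(4)=-2, a(5)=4, a(6)=4, a(7)=2, a(8)=4, a(9)=10, a(10)=18, a(11)=30; answer 30

30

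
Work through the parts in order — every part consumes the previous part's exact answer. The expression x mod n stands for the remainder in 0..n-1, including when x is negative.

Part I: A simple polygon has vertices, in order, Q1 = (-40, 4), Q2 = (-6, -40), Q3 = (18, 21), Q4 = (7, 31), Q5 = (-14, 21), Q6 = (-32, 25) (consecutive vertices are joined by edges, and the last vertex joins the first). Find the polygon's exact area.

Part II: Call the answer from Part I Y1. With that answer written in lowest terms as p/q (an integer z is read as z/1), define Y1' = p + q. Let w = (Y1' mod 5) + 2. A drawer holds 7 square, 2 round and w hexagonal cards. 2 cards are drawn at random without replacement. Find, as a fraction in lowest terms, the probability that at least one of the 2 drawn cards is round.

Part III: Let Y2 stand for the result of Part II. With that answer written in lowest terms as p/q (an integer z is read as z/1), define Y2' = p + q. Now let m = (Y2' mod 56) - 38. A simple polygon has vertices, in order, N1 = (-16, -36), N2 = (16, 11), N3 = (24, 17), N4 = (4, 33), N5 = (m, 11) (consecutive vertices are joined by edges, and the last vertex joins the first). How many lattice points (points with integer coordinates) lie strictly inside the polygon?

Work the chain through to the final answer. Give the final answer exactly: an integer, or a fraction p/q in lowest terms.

1845

Part I: cross terms: (-40*-40 - -6*4)=1624, (-6*21 - 18*-40)=594, (18*31 - 7*21)=411, (7*21 - -14*31)=581, (-14*25 - -32*21)=322, (-32*4 - -40*25)=872; twice the area = |4404| = 4404; area = 2202; answer 2202
Part II: Y1 = 2202; threaded value p + q = 2203; w = 5; total draws C(14,2) = 91; complement C(12,2) = 66; favorable 91 - 66 = 25; P = 25/91; answer 25/91
Part III: Y2 = 25/91; threaded value p + q = 116; m = -34; cross terms: (-16*11 - 16*-36)=400, (16*17 - 24*11)=8, (24*33 - 4*17)=724, (4*11 - -34*33)=1166, (-34*-36 - -16*11)=1400; twice the area = |3698| = 3698; area = 1849; boundary points = 1 + 2 + 4 + 2 + 1 = 10; strictly interior points = area - boundary/2 + 1 = 1845; answer 1845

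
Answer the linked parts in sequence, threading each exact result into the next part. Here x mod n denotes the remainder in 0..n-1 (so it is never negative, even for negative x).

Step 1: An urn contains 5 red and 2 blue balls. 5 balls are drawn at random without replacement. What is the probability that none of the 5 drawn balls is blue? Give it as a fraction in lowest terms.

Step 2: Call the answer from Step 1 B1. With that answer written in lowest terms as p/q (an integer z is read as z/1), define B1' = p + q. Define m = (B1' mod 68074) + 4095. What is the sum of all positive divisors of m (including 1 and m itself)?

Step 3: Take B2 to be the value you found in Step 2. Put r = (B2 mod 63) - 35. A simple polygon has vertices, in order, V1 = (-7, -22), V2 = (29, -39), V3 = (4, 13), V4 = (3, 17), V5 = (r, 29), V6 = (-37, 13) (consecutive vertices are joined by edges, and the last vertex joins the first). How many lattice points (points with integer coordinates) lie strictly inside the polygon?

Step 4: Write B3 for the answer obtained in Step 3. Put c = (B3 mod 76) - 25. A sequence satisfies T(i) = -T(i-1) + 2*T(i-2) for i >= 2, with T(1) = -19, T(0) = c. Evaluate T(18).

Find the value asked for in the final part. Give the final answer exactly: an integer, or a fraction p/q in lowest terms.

Step 1: total draws C(7,5) = 21; favorable C(5,5) = 1; P = 1/21; answer 1/21
Step 2: B1 = 1/21; threaded value p + q = 22; m = 4117; 4117 = 23 * 179; sigma = (1 + 23) * (1 + 179) = 24 * 180 = 4320; answer 4320
Step 3: B2 = 4320; r = 1; cross terms: (-7*-39 - 29*-22)=911, (29*13 - 4*-39)=533, (4*17 - 3*13)=29, (3*29 - 1*17)=70, (1*13 - -37*29)=1086, (-37*-22 - -7*13)=905; twice the area = |3534| = 3534; area = 1767; boundary points = 1 + 1 + 1 + 2 + 2 + 5 = 12; strictly interior points = area - boundary/2 + 1 = 1762; answer 1762
Step 4: B3 = 1762; c = -11; T(2) = -1*(-19) + 2*(-11) = -3; iterating: T(2)=-3, T(3)=-35, T(4)=29, T(5)=-99, T(6)=157, T(7)=-355, T(8)=669, T(9)=-1379, T(10)=2717, T(11)=-5475, T(12)=10909, T(13)=-21859, T(14)=43677, T(15)=-87395, T(16)=174749, T(17)=-349539, T(18)=699037; answer 699037

699037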